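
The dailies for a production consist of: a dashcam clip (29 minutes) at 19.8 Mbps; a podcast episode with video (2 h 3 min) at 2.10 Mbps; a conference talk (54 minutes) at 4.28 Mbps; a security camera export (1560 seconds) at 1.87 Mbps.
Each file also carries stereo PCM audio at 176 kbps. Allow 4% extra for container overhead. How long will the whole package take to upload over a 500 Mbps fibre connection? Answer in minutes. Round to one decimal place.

2.4 minutes

Audio: 176 kbps = 0.176 Mbps.
dashcam clip: 19.976 Mbps × 1740 s × 1.04 = 36148.6 Mb
podcast episode with video: 2.276 Mbps × 7380 s × 1.04 = 17468.8 Mb
conference talk: 4.456 Mbps × 3240 s × 1.04 = 15014.9 Mb
security camera export: 2.046 Mbps × 1560 s × 1.04 = 3319.4 Mb
Total: 71951.7 Mb = 8994.0 MB.
At 500 Mbps: 71951.7 / 500 = 144 s ≈ 2.4 minutes.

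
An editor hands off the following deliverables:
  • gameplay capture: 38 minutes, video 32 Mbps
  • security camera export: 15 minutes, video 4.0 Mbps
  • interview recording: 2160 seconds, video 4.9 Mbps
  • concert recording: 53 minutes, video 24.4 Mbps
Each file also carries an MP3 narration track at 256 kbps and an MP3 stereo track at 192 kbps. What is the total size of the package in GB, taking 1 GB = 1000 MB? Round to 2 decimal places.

Audio total: 256 + 192 = 448 kbps = 0.448 Mbps.
gameplay capture: 32.448 Mbps × 2280 s = 73981.4 Mb
security camera export: 4.448 Mbps × 900 s = 4003.2 Mb
interview recording: 5.348 Mbps × 2160 s = 11551.7 Mb
concert recording: 24.848 Mbps × 3180 s = 79016.6 Mb
Total: 168553.0 Mb = 21069.1 MB.
= 21.07 GB.

21.07 GB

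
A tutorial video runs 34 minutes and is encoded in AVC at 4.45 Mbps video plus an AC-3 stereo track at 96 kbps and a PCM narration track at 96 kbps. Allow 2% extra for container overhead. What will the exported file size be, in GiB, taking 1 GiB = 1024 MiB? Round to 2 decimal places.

1.12 GiB

34 min = 2040 s
Audio total: 96 + 96 = 192 kbps = 0.192 Mbps.
Total bitrate: 4.45 + 0.192 = 4.642 Mbps.
Stream data: 4.642 Mbps × 2040 s = 9469.7 Mb.
With 2% container overhead: ×1.02.
9,659 Mb = 1,207,384,200 bytes ÷ 1,073,741,824 = 1.124 GiB.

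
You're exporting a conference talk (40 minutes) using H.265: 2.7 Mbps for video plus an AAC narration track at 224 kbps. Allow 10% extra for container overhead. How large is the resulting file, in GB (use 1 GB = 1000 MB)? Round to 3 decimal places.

0.965 GB

40 min = 2400 s
Audio: 224 kbps = 0.224 Mbps.
Total bitrate: 2.7 + 0.224 = 2.924 Mbps.
Stream data: 2.924 Mbps × 2400 s = 7017.6 Mb.
With 10% container overhead: ×1.10.
7,719 Mb ÷ 8 = 964.9 MB → 0.9649 GB.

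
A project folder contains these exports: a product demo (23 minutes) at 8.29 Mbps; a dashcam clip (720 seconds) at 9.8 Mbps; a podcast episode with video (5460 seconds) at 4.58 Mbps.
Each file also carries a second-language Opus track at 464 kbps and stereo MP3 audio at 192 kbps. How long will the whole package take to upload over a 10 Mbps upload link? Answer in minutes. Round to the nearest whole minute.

81 minutes

Audio total: 464 + 192 = 656 kbps = 0.656 Mbps.
product demo: 8.946 Mbps × 1380 s = 12345.5 Mb
dashcam clip: 10.456 Mbps × 720 s = 7528.3 Mb
podcast episode with video: 5.236 Mbps × 5460 s = 28588.6 Mb
Total: 48462.4 Mb = 6057.8 MB.
At 10 Mbps: 48462.4 / 10 = 4846 s ≈ 80.8 minutes.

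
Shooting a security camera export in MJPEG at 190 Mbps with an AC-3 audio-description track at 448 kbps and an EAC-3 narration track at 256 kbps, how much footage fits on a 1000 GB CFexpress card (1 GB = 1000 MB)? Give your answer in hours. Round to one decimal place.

Audio total: 448 + 256 = 704 kbps = 0.704 Mbps.
Total bitrate: 190 + 0.704 = 190.704 Mbps.
Capacity: 1000 GB = 8,000,000 Mb.
Recording time: 8,000,000 / 190.704 = 41,950 s ≈ 11.7 hours.

11.7 hours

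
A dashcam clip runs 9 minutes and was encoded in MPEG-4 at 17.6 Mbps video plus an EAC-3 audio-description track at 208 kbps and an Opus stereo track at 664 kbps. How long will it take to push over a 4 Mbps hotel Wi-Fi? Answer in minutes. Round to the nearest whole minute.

9 min = 540 s
Audio total: 208 + 664 = 872 kbps = 0.872 Mbps.
Total bitrate: 18.472 Mbps.
File: 18.472 Mbps × 540 s = 9974.9 Mb.
At 4 Mbps: 9974.9 / 4 = 2493.7 s ≈ 41.6 minutes.

42 minutes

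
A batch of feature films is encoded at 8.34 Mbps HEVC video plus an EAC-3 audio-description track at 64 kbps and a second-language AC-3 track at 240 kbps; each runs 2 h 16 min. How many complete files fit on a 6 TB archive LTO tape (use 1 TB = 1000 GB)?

680

2 h 16 min = 136 min = 8160 s
Audio total: 64 + 240 = 304 kbps = 0.304 Mbps.
Total bitrate: 8.644 Mbps.
Per item: 8.644 Mbps × 8160 s = 70,535 Mb = 8,817 MB.
Capacity: 6 TB = 48,000,000 Mb; 680.51 items → 680 complete.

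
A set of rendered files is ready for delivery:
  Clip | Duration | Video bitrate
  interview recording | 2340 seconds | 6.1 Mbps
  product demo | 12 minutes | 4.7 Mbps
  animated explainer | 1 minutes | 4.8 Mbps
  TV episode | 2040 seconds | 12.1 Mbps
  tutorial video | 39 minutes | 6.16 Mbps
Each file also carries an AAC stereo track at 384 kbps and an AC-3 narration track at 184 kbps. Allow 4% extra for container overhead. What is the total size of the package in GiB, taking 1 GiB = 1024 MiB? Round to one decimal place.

Audio total: 384 + 184 = 568 kbps = 0.568 Mbps.
interview recording: 6.668 Mbps × 2340 s × 1.04 = 16227.2 Mb
product demo: 5.268 Mbps × 720 s × 1.04 = 3944.7 Mb
animated explainer: 5.368 Mbps × 60 s × 1.04 = 335.0 Mb
TV episode: 12.668 Mbps × 2040 s × 1.04 = 26876.4 Mb
tutorial video: 6.728 Mbps × 2340 s × 1.04 = 16373.3 Mb
Total: 63756.6 Mb = 7969.6 MB.
= 7.422 GiB.

7.4 GiB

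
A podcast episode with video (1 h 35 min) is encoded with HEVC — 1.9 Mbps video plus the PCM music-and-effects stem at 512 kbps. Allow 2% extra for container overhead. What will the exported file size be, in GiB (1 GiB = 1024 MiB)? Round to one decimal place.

1.6 GiB

1 h 35 min = 95 min = 5700 s
Audio: 512 kbps = 0.512 Mbps.
Total bitrate: 1.9 + 0.512 = 2.412 Mbps.
Stream data: 2.412 Mbps × 5700 s = 13748.4 Mb.
With 2% container overhead: ×1.02.
14,023 Mb = 1,752,921,000 bytes ÷ 1,073,741,824 = 1.633 GiB.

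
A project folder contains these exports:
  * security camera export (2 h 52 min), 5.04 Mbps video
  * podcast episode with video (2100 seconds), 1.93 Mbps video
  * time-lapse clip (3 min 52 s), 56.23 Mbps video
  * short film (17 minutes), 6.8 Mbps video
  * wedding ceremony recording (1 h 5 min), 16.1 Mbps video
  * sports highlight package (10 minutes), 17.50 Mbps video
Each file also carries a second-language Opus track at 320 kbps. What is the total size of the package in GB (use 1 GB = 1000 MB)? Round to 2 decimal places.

19.39 GB

Audio: 320 kbps = 0.320 Mbps.
security camera export: 5.360 Mbps × 10320 s = 55315.2 Mb
podcast episode with video: 2.250 Mbps × 2100 s = 4725.0 Mb
time-lapse clip: 56.550 Mbps × 232 s = 13119.6 Mb
short film: 7.120 Mbps × 1020 s = 7262.4 Mb
wedding ceremony recording: 16.420 Mbps × 3900 s = 64038.0 Mb
sports highlight package: 17.820 Mbps × 600 s = 10692.0 Mb
Total: 155152.2 Mb = 19394.0 MB.
= 19.39 GB.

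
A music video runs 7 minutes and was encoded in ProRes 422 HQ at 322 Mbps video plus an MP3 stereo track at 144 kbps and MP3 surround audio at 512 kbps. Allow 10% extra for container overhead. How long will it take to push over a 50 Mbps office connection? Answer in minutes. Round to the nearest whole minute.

7 min = 420 s
Audio total: 144 + 512 = 656 kbps = 0.656 Mbps.
Total bitrate: 322.656 Mbps.
File: 322.656 Mbps × 420 s = 135515.5 Mb.
With 10% container overhead: ×1.10. → 149067.1 Mb.
At 50 Mbps: 149067.1 / 50 = 2981.3 s ≈ 49.7 minutes.

50 minutes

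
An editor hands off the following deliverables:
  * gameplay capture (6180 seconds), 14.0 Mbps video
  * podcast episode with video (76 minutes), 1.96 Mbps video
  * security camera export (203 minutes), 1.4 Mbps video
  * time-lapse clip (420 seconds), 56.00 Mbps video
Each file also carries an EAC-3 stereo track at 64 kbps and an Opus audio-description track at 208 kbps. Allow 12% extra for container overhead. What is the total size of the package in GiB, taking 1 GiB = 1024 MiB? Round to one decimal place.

18.6 GiB

Audio total: 64 + 208 = 272 kbps = 0.272 Mbps.
gameplay capture: 14.272 Mbps × 6180 s × 1.12 = 98785.1 Mb
podcast episode with video: 2.232 Mbps × 4560 s × 1.12 = 11399.3 Mb
security camera export: 1.672 Mbps × 12180 s × 1.12 = 22808.8 Mb
time-lapse clip: 56.272 Mbps × 420 s × 1.12 = 26470.3 Mb
Total: 159463.4 Mb = 19932.9 MB.
= 18.56 GiB.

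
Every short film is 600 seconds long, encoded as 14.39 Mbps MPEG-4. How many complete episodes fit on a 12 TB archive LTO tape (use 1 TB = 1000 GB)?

Per item: 14.390 Mbps × 600 s = 8,634 Mb = 1,079 MB.
Capacity: 12 TB = 96,000,000 Mb; 11118.83 items → 11118 complete.

11118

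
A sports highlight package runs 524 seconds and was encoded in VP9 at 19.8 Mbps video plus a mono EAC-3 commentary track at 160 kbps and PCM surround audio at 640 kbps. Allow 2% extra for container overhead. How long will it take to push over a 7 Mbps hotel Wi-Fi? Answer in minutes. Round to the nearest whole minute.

26 minutes

Audio total: 160 + 640 = 800 kbps = 0.800 Mbps.
Total bitrate: 20.600 Mbps.
File: 20.600 Mbps × 524 s = 10794.4 Mb.
With 2% container overhead: ×1.02. → 11010.3 Mb.
At 7 Mbps: 11010.3 / 7 = 1572.9 s ≈ 26.2 minutes.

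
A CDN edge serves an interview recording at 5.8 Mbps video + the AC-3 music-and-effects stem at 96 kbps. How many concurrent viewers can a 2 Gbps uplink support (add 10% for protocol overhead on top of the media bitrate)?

Audio: 96 kbps = 0.096 Mbps.
Per-viewer media rate: 5.896 Mbps.
On the wire with 10% overhead: 6.486 Mbps.
2 Gbps = 2,000 Mbps; 2,000 / 6.486 = 308.38 → 308 viewers.

308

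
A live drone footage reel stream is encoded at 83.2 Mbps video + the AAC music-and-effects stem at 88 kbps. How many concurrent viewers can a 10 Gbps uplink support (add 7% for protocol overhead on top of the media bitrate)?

Audio: 88 kbps = 0.088 Mbps.
Per-viewer media rate: 83.288 Mbps.
On the wire with 7% overhead: 89.118 Mbps.
10 Gbps = 10,000 Mbps; 10,000 / 89.118 = 112.21 → 112 viewers.

112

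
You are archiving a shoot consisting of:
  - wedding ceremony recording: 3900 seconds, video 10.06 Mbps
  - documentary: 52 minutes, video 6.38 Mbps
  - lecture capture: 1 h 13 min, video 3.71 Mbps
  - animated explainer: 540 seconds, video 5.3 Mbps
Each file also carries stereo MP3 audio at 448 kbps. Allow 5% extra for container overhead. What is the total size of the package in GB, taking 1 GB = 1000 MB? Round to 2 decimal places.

10.97 GB

Audio: 448 kbps = 0.448 Mbps.
wedding ceremony recording: 10.508 Mbps × 3900 s × 1.05 = 43030.3 Mb
documentary: 6.828 Mbps × 3120 s × 1.05 = 22368.5 Mb
lecture capture: 4.158 Mbps × 4380 s × 1.05 = 19122.6 Mb
animated explainer: 5.748 Mbps × 540 s × 1.05 = 3259.1 Mb
Total: 87780.5 Mb = 10972.6 MB.
= 10.97 GB.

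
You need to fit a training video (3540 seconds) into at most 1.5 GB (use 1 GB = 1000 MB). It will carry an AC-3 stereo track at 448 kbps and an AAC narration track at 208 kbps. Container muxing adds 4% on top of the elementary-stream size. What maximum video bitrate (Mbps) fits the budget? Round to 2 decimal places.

Budget: 1.5 GB = 12000.0 Mb.
Stream payload after overhead: 12000.0 / 1.04 = 11538.5 Mb.
Total bitrate budget: 11538.5 Mb / 3540 s = 3.259 Mbps.
Audio total: 448 + 208 = 656 kbps = 0.656 Mbps.
Video: 3.259 − 0.656 = 2.603 Mbps.

2.60 Mbps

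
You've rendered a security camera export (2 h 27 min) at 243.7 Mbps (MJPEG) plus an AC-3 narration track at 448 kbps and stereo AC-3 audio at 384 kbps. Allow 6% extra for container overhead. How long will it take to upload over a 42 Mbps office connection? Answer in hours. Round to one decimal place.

15.1 hours

2 h 27 min = 147 min = 8820 s
Audio total: 448 + 384 = 832 kbps = 0.832 Mbps.
Total bitrate: 244.532 Mbps.
File: 244.532 Mbps × 8820 s = 2156772.2 Mb.
With 6% container overhead: ×1.06. → 2286178.6 Mb.
At 42 Mbps: 2286178.6 / 42 = 54432.8 s ≈ 15.1 hours.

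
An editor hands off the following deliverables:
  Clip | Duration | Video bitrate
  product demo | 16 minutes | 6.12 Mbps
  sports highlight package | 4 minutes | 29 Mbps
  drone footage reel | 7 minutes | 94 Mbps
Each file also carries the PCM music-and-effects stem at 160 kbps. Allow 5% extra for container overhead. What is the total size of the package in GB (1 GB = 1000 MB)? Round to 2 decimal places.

Audio: 160 kbps = 0.160 Mbps.
product demo: 6.280 Mbps × 960 s × 1.05 = 6330.2 Mb
sports highlight package: 29.160 Mbps × 240 s × 1.05 = 7348.3 Mb
drone footage reel: 94.160 Mbps × 420 s × 1.05 = 41524.6 Mb
Total: 55203.1 Mb = 6900.4 MB.
= 6.900 GB.

6.90 GB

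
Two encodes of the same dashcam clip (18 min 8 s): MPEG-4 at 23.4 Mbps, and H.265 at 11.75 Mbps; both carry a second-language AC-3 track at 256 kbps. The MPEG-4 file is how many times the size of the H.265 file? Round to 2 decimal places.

18 min 8 s = 1088 s
Audio: 256 kbps = 0.256 Mbps.
MPEG-4: 23.656 Mbps × 1088 s = 25737.7 Mb = 2.996 GiB.
H.265: 12.006 Mbps × 1088 s = 13062.5 Mb = 1.521 GiB.
Ratio: 2.996 / 1.521 = 1.970.

1.97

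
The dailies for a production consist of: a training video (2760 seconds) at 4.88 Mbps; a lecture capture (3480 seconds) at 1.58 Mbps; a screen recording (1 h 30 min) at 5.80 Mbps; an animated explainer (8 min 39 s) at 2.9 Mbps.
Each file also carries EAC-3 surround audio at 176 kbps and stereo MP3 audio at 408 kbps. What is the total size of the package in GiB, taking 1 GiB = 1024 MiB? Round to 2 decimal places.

6.86 GiB

Audio total: 176 + 408 = 584 kbps = 0.584 Mbps.
training video: 5.464 Mbps × 2760 s = 15080.6 Mb
lecture capture: 2.164 Mbps × 3480 s = 7530.7 Mb
screen recording: 6.384 Mbps × 5400 s = 34473.6 Mb
animated explainer: 3.484 Mbps × 519 s = 1808.2 Mb
Total: 58893.2 Mb = 7361.6 MB.
= 6.856 GiB.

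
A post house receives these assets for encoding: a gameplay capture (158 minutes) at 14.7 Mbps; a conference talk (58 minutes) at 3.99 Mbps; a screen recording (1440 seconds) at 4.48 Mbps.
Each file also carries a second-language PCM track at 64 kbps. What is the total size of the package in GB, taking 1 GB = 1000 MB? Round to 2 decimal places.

Audio: 64 kbps = 0.064 Mbps.
gameplay capture: 14.764 Mbps × 9480 s = 139962.7 Mb
conference talk: 4.054 Mbps × 3480 s = 14107.9 Mb
screen recording: 4.544 Mbps × 1440 s = 6543.4 Mb
Total: 160614.0 Mb = 20076.8 MB.
= 20.08 GB.

20.08 GB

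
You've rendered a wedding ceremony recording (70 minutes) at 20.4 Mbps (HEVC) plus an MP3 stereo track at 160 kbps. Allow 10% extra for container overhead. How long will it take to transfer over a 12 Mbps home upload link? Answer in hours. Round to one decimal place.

2.2 hours

70 min = 4200 s
Audio: 160 kbps = 0.160 Mbps.
Total bitrate: 20.560 Mbps.
File: 20.560 Mbps × 4200 s = 86352.0 Mb.
With 10% container overhead: ×1.10. → 94987.2 Mb.
At 12 Mbps: 94987.2 / 12 = 7915.6 s ≈ 2.2 hours.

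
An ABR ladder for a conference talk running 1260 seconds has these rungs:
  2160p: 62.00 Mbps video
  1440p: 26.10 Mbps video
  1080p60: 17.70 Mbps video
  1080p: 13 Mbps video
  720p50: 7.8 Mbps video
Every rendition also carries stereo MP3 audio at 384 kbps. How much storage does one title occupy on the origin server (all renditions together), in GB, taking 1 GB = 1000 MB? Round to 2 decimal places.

20.24 GB

Audio: 384 kbps = 0.384 Mbps.
Sum of rendition bitrates: (62.00+0.384) + (26.10+0.384) + (17.70+0.384) + (13+0.384) + (7.8+0.384) = 128.520 Mbps.
× 1260 s = 161,935 Mb = 20,242 MB = 20.24 GB.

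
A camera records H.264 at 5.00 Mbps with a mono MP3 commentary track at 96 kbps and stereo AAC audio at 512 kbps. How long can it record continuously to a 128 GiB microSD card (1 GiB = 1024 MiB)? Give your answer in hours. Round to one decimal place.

Audio total: 96 + 512 = 608 kbps = 0.608 Mbps.
Total bitrate: 5.00 + 0.608 = 5.608 Mbps.
Capacity: 128 GiB = 1,099,512 Mb.
Recording time: 1,099,512 / 5.608 = 196,061 s ≈ 54.5 hours.

54.5 hours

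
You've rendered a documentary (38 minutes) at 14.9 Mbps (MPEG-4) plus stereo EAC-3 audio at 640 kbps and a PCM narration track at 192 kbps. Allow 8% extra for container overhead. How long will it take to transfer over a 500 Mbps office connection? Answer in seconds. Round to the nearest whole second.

38 min = 2280 s
Audio total: 640 + 192 = 832 kbps = 0.832 Mbps.
Total bitrate: 15.732 Mbps.
File: 15.732 Mbps × 2280 s = 35869.0 Mb.
With 8% container overhead: ×1.08. → 38738.5 Mb.
At 500 Mbps: 38738.5 / 500 = 77.5 s ≈ 77.5 seconds.

77 seconds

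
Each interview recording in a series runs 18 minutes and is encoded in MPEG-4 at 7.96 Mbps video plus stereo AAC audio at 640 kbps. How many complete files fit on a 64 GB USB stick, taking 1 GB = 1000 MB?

18 min = 1080 s
Audio: 640 kbps = 0.640 Mbps.
Total bitrate: 8.600 Mbps.
Per item: 8.600 Mbps × 1080 s = 9,288 Mb = 1,161 MB.
Capacity: 64 GB = 512,000 Mb; 55.12 items → 55 complete.

55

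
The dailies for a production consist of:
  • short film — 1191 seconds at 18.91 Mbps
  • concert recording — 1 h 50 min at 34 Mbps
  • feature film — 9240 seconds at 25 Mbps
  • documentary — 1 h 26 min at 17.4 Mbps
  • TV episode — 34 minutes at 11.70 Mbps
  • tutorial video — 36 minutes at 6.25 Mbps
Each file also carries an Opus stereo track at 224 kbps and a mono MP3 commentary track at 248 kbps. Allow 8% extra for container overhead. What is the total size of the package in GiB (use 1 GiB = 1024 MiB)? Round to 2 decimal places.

77.64 GiB

Audio total: 224 + 248 = 472 kbps = 0.472 Mbps.
short film: 19.382 Mbps × 1191 s × 1.08 = 24930.7 Mb
concert recording: 34.472 Mbps × 6600 s × 1.08 = 245716.4 Mb
feature film: 25.472 Mbps × 9240 s × 1.08 = 254190.2 Mb
documentary: 17.872 Mbps × 5160 s × 1.08 = 99597.1 Mb
TV episode: 12.172 Mbps × 2040 s × 1.08 = 26817.4 Mb
tutorial video: 6.722 Mbps × 2160 s × 1.08 = 15681.1 Mb
Total: 666932.8 Mb = 83366.6 MB.
= 77.64 GiB.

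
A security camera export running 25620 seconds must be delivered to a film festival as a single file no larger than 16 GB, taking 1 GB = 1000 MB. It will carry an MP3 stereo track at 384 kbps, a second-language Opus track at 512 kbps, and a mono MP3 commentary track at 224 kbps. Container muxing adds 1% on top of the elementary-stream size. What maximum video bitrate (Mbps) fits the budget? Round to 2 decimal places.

Budget: 16 GB = 128000.0 Mb.
Stream payload after overhead: 128000.0 / 1.01 = 126732.7 Mb.
Total bitrate budget: 126732.7 Mb / 25620 s = 4.947 Mbps.
Audio total: 384 + 512 + 224 = 1120 kbps = 1.120 Mbps.
Video: 4.947 − 1.120 = 3.827 Mbps.

3.83 Mbps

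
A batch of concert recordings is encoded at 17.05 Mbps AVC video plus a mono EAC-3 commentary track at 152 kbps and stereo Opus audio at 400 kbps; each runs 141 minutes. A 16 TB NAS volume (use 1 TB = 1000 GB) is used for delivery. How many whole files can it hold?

141 min = 8460 s
Audio total: 152 + 400 = 552 kbps = 0.552 Mbps.
Total bitrate: 17.602 Mbps.
Per item: 17.602 Mbps × 8460 s = 148,913 Mb = 18,614 MB.
Capacity: 16 TB = 128,000,000 Mb; 859.56 items → 859 complete.

859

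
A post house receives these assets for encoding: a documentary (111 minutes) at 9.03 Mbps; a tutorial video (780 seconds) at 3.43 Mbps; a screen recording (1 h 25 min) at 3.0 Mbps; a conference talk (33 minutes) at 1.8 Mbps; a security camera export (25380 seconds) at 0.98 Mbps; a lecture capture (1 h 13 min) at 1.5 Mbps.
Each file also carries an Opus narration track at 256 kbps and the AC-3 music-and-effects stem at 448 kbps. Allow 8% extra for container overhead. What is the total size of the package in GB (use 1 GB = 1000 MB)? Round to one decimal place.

Audio total: 256 + 448 = 704 kbps = 0.704 Mbps.
documentary: 9.734 Mbps × 6660 s × 1.08 = 70014.7 Mb
tutorial video: 4.134 Mbps × 780 s × 1.08 = 3482.5 Mb
screen recording: 3.704 Mbps × 5100 s × 1.08 = 20401.6 Mb
conference talk: 2.504 Mbps × 1980 s × 1.08 = 5354.6 Mb
security camera export: 1.684 Mbps × 25380 s × 1.08 = 46159.1 Mb
lecture capture: 2.204 Mbps × 4380 s × 1.08 = 10425.8 Mb
Total: 155838.3 Mb = 19479.8 MB.
= 19.48 GB.

19.5 GB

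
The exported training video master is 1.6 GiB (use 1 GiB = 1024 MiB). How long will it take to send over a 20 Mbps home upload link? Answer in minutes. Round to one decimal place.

File: 1.6 GiB = 13743.9 Mb.
At 20 Mbps: 13743.9 / 20 = 687.2 s ≈ 11.5 minutes.

11.5 minutes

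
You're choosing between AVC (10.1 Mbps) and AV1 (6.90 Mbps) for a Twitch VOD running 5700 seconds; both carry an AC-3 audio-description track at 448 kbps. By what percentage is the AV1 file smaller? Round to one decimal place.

30.3%

Audio: 448 kbps = 0.448 Mbps.
AVC: 10.548 Mbps × 5700 s = 60123.6 Mb = 6.999 GiB.
AV1: 7.348 Mbps × 5700 s = 41883.6 Mb = 4.876 GiB.
Reduction: (1 − 4.876/6.999) × 100 = 30.34%.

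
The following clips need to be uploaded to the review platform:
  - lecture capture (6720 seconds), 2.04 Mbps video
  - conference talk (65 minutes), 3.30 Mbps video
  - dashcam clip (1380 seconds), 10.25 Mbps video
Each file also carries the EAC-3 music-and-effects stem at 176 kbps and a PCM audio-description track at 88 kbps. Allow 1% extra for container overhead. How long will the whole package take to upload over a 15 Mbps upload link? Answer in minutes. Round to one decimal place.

Audio total: 176 + 88 = 264 kbps = 0.264 Mbps.
lecture capture: 2.304 Mbps × 6720 s × 1.01 = 15637.7 Mb
conference talk: 3.564 Mbps × 3900 s × 1.01 = 14038.6 Mb
dashcam clip: 10.514 Mbps × 1380 s × 1.01 = 14654.4 Mb
Total: 44330.7 Mb = 5541.3 MB.
At 15 Mbps: 44330.7 / 15 = 2955 s ≈ 49.3 minutes.

49.3 minutes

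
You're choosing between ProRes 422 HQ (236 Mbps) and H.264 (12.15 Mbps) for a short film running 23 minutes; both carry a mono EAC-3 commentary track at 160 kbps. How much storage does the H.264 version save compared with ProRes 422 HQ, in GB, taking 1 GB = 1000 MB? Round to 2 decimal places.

38.61 GB

23 min = 1380 s
Audio: 160 kbps = 0.160 Mbps.
ProRes 422 HQ: 236.160 Mbps × 1380 s = 325900.8 Mb = 40.738 GB.
H.264: 12.310 Mbps × 1380 s = 16987.8 Mb = 2.123 GB.
Saving: 40.738 − 2.123 = 38.614 GB.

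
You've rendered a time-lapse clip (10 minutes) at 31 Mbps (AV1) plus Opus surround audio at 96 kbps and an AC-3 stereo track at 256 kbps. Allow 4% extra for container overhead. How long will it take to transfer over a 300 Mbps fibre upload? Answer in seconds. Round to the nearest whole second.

10 min = 600 s
Audio total: 96 + 256 = 352 kbps = 0.352 Mbps.
Total bitrate: 31.352 Mbps.
File: 31.352 Mbps × 600 s = 18811.2 Mb.
With 4% container overhead: ×1.04. → 19563.6 Mb.
At 300 Mbps: 19563.6 / 300 = 65.2 s ≈ 65.2 seconds.

65 seconds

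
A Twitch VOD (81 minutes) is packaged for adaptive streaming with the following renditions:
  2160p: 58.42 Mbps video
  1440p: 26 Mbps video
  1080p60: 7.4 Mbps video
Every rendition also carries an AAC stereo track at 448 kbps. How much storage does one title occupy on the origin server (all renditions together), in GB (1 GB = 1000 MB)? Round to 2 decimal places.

56.60 GB

81 min = 4860 s
Audio: 448 kbps = 0.448 Mbps.
Sum of rendition bitrates: (58.42+0.448) + (26+0.448) + (7.4+0.448) = 93.164 Mbps.
× 4860 s = 452,777 Mb = 56,597 MB = 56.60 GB.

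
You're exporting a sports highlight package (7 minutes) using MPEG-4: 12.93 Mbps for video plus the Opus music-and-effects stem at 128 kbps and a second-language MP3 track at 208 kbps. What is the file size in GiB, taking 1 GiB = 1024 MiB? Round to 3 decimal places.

7 min = 420 s
Audio total: 128 + 208 = 336 kbps = 0.336 Mbps.
Total bitrate: 12.93 + 0.336 = 13.266 Mbps.
Stream data: 13.266 Mbps × 420 s = 5571.7 Mb.
5,572 Mb = 696,465,000 bytes ÷ 1,073,741,824 = 0.6486 GiB.

0.649 GiB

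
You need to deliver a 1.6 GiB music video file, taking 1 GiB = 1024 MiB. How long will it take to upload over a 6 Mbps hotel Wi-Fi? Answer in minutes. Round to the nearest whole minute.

File: 1.6 GiB = 13743.9 Mb.
At 6 Mbps: 13743.9 / 6 = 2290.6 s ≈ 38.2 minutes.

38 minutes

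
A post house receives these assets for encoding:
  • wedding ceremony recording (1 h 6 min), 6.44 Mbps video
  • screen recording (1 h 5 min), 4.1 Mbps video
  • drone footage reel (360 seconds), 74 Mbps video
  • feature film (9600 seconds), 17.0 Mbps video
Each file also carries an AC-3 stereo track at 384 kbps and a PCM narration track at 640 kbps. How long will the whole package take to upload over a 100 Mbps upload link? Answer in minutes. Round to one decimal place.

41.6 minutes

Audio total: 384 + 640 = 1024 kbps = 1.024 Mbps.
wedding ceremony recording: 7.464 Mbps × 3960 s = 29557.4 Mb
screen recording: 5.124 Mbps × 3900 s = 19983.6 Mb
drone footage reel: 75.024 Mbps × 360 s = 27008.6 Mb
feature film: 18.024 Mbps × 9600 s = 173030.4 Mb
Total: 249580.1 Mb = 31197.5 MB.
At 100 Mbps: 249580.1 / 100 = 2496 s ≈ 41.6 minutes.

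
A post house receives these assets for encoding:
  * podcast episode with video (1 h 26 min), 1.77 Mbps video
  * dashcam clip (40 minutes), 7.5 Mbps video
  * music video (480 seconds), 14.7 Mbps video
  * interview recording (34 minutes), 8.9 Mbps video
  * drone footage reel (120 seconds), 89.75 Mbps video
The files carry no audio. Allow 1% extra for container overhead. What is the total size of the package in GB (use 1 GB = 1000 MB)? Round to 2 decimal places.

7.97 GB

podcast episode with video: 1.770 Mbps × 5160 s × 1.01 = 9224.5 Mb
dashcam clip: 7.500 Mbps × 2400 s × 1.01 = 18180.0 Mb
music video: 14.700 Mbps × 480 s × 1.01 = 7126.6 Mb
interview recording: 8.900 Mbps × 2040 s × 1.01 = 18337.6 Mb
drone footage reel: 89.750 Mbps × 120 s × 1.01 = 10877.7 Mb
Total: 63746.4 Mb = 7968.3 MB.
= 7.968 GB.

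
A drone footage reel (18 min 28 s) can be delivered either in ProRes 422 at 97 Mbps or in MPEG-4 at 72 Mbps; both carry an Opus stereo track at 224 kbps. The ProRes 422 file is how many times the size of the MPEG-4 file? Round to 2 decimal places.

1.35

18 min 28 s = 1108 s
Audio: 224 kbps = 0.224 Mbps.
ProRes 422: 97.224 Mbps × 1108 s = 107724.2 Mb = 13.466 GB.
MPEG-4: 72.224 Mbps × 1108 s = 80024.2 Mb = 10.003 GB.
Ratio: 13.466 / 10.003 = 1.346.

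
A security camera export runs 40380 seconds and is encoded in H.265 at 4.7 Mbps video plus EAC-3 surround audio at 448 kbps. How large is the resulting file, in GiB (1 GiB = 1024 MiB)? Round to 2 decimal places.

Audio: 448 kbps = 0.448 Mbps.
Total bitrate: 4.7 + 0.448 = 5.148 Mbps.
Stream data: 5.148 Mbps × 40380 s = 207876.2 Mb.
207,876 Mb = 25,984,530,000 bytes ÷ 1,073,741,824 = 24.20 GiB.

24.20 GiB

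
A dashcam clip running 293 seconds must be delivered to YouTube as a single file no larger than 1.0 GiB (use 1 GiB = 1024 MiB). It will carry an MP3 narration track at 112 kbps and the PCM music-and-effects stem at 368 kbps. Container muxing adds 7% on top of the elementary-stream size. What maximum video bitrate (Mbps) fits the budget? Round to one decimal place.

26.9 Mbps

Budget: 1.0 GiB = 8589.9 Mb.
Stream payload after overhead: 8589.9 / 1.07 = 8028.0 Mb.
Total bitrate budget: 8028.0 Mb / 293 s = 27.399 Mbps.
Audio total: 112 + 368 = 480 kbps = 0.480 Mbps.
Video: 27.399 − 0.480 = 26.919 Mbps.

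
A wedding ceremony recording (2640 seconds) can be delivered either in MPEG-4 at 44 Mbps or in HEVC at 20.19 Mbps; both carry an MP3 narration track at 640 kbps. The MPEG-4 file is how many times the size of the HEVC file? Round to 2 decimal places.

2.14

Audio: 640 kbps = 0.640 Mbps.
MPEG-4: 44.640 Mbps × 2640 s = 117849.6 Mb = 13.719 GiB.
HEVC: 20.830 Mbps × 2640 s = 54991.2 Mb = 6.402 GiB.
Ratio: 13.719 / 6.402 = 2.143.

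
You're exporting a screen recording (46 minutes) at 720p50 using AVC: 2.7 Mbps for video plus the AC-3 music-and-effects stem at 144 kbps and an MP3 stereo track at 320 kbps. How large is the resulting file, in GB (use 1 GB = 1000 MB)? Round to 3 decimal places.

1.092 GB

46 min = 2760 s
Audio total: 144 + 320 = 464 kbps = 0.464 Mbps.
Total bitrate: 2.7 + 0.464 = 3.164 Mbps.
Stream data: 3.164 Mbps × 2760 s = 8732.6 Mb.
8,733 Mb ÷ 8 = 1,092 MB → 1.092 GB.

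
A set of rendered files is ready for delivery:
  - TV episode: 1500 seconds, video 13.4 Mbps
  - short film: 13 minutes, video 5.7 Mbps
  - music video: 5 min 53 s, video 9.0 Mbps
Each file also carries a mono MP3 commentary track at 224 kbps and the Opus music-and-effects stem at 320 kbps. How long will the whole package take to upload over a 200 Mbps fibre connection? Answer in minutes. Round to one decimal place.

Audio total: 224 + 320 = 544 kbps = 0.544 Mbps.
TV episode: 13.944 Mbps × 1500 s = 20916.0 Mb
short film: 6.244 Mbps × 780 s = 4870.3 Mb
music video: 9.544 Mbps × 353 s = 3369.0 Mb
Total: 29155.4 Mb = 3644.4 MB.
At 200 Mbps: 29155.4 / 200 = 146 s ≈ 2.43 minutes.

2.4 minutes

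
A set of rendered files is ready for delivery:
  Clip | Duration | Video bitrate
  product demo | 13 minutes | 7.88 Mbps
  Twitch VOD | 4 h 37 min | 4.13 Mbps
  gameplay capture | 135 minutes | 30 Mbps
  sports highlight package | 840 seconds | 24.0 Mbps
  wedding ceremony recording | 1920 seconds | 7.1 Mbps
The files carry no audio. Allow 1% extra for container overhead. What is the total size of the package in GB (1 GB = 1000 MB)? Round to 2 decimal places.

44.39 GB

product demo: 7.880 Mbps × 780 s × 1.01 = 6207.9 Mb
Twitch VOD: 4.130 Mbps × 16620 s × 1.01 = 69327.0 Mb
gameplay capture: 30.000 Mbps × 8100 s × 1.01 = 245430.0 Mb
sports highlight package: 24.000 Mbps × 840 s × 1.01 = 20361.6 Mb
wedding ceremony recording: 7.100 Mbps × 1920 s × 1.01 = 13768.3 Mb
Total: 355094.8 Mb = 44386.8 MB.
= 44.39 GB.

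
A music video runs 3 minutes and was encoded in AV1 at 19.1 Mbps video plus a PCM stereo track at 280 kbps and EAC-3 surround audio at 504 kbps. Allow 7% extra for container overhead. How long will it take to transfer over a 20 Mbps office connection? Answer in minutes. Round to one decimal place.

3 min = 180 s
Audio total: 280 + 504 = 784 kbps = 0.784 Mbps.
Total bitrate: 19.884 Mbps.
File: 19.884 Mbps × 180 s = 3579.1 Mb.
With 7% container overhead: ×1.07. → 3829.7 Mb.
At 20 Mbps: 3829.7 / 20 = 191.5 s ≈ 3.19 minutes.

3.2 minutes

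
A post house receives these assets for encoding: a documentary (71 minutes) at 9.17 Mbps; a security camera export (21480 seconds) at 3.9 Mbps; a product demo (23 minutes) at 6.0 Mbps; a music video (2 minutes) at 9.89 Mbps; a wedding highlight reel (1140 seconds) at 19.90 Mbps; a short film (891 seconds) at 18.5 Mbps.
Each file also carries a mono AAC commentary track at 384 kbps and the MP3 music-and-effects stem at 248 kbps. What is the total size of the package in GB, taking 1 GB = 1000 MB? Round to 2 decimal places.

23.75 GB

Audio total: 384 + 248 = 632 kbps = 0.632 Mbps.
documentary: 9.802 Mbps × 4260 s = 41756.5 Mb
security camera export: 4.532 Mbps × 21480 s = 97347.4 Mb
product demo: 6.632 Mbps × 1380 s = 9152.2 Mb
music video: 10.522 Mbps × 120 s = 1262.6 Mb
wedding highlight reel: 20.532 Mbps × 1140 s = 23406.5 Mb
short film: 19.132 Mbps × 891 s = 17046.6 Mb
Total: 189971.8 Mb = 23746.5 MB.
= 23.75 GB.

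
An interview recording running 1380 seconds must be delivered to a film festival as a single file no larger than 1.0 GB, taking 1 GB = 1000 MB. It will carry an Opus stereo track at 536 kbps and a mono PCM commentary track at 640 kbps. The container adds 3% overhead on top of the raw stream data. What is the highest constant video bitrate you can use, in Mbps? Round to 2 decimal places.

Budget: 1.0 GB = 8000.0 Mb.
Stream payload after overhead: 8000.0 / 1.03 = 7767.0 Mb.
Total bitrate budget: 7767.0 Mb / 1380 s = 5.628 Mbps.
Audio total: 536 + 640 = 1176 kbps = 1.176 Mbps.
Video: 5.628 − 1.176 = 4.452 Mbps.

4.45 Mbps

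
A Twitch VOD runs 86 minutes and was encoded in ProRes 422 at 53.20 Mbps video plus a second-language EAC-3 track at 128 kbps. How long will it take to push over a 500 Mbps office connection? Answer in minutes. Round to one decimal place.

9.2 minutes

86 min = 5160 s
Audio: 128 kbps = 0.128 Mbps.
Total bitrate: 53.328 Mbps.
File: 53.328 Mbps × 5160 s = 275172.5 Mb.
At 500 Mbps: 275172.5 / 500 = 550.3 s ≈ 9.17 minutes.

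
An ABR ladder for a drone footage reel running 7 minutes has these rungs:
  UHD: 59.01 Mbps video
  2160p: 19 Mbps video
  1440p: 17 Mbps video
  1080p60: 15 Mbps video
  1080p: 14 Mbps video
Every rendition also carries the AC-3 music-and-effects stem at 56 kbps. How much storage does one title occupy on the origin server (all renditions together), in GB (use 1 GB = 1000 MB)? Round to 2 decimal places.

6.53 GB

7 min = 420 s
Audio: 56 kbps = 0.056 Mbps.
Sum of rendition bitrates: (59.01+0.056) + (19+0.056) + (17+0.056) + (15+0.056) + (14+0.056) = 124.290 Mbps.
× 420 s = 52,202 Mb = 6,525 MB = 6.525 GB.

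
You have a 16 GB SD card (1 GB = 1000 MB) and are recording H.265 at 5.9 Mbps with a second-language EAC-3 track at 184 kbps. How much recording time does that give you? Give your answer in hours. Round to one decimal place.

5.8 hours

Audio: 184 kbps = 0.184 Mbps.
Total bitrate: 5.9 + 0.184 = 6.084 Mbps.
Capacity: 16 GB = 128,000 Mb.
Recording time: 128,000 / 6.084 = 21,039 s ≈ 5.84 hours.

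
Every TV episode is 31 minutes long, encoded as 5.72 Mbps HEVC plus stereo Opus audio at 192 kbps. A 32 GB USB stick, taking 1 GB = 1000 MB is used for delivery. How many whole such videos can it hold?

23

31 min = 1860 s
Audio: 192 kbps = 0.192 Mbps.
Total bitrate: 5.912 Mbps.
Per item: 5.912 Mbps × 1860 s = 10,996 Mb = 1,375 MB.
Capacity: 32 GB = 256,000 Mb; 23.28 items → 23 complete.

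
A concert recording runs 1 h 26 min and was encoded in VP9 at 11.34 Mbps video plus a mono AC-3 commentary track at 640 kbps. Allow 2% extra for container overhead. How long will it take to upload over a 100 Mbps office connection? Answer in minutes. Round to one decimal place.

10.5 minutes

1 h 26 min = 86 min = 5160 s
Audio: 640 kbps = 0.640 Mbps.
Total bitrate: 11.980 Mbps.
File: 11.980 Mbps × 5160 s = 61816.8 Mb.
With 2% container overhead: ×1.02. → 63053.1 Mb.
At 100 Mbps: 63053.1 / 100 = 630.5 s ≈ 10.5 minutes.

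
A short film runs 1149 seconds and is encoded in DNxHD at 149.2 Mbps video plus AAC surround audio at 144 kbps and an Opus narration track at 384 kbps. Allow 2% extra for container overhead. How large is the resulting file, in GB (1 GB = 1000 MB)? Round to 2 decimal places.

21.93 GB

Audio total: 144 + 384 = 528 kbps = 0.528 Mbps.
Total bitrate: 149.2 + 0.528 = 149.728 Mbps.
Stream data: 149.728 Mbps × 1149 s = 172037.5 Mb.
With 2% container overhead: ×1.02.
175,478 Mb ÷ 8 = 21,935 MB → 21.93 GB.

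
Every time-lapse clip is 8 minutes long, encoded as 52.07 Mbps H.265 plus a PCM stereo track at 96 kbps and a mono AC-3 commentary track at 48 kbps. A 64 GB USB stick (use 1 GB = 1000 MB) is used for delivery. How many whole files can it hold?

8 min = 480 s
Audio total: 96 + 48 = 144 kbps = 0.144 Mbps.
Total bitrate: 52.214 Mbps.
Per item: 52.214 Mbps × 480 s = 25,063 Mb = 3,133 MB.
Capacity: 64 GB = 512,000 Mb; 20.43 items → 20 complete.

20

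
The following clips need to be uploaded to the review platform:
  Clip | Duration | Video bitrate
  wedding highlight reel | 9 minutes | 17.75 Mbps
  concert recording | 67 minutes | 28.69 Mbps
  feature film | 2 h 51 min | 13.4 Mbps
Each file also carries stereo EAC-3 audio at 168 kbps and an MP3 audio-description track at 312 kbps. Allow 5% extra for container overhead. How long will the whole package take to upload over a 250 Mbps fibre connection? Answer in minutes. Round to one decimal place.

18.9 minutes

Audio total: 168 + 312 = 480 kbps = 0.480 Mbps.
wedding highlight reel: 18.230 Mbps × 540 s × 1.05 = 10336.4 Mb
concert recording: 29.170 Mbps × 4020 s × 1.05 = 123126.6 Mb
feature film: 13.880 Mbps × 10260 s × 1.05 = 149529.2 Mb
Total: 282992.2 Mb = 35374.0 MB.
At 250 Mbps: 282992.2 / 250 = 1132 s ≈ 18.9 minutes.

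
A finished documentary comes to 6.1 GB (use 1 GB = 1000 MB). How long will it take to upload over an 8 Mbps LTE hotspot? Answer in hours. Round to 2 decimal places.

1.69 hours

File: 6.1 GB = 48800.0 Mb.
At 8 Mbps: 48800.0 / 8 = 6100.0 s ≈ 1.69 hours.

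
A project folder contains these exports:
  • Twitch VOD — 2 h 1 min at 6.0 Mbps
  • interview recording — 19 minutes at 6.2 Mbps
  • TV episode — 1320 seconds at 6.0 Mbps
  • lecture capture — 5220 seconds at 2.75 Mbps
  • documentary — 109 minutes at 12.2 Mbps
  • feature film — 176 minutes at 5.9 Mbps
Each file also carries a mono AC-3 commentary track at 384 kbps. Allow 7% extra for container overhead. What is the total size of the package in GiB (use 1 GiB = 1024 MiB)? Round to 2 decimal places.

28.31 GiB

Audio: 384 kbps = 0.384 Mbps.
Twitch VOD: 6.384 Mbps × 7260 s × 1.07 = 49592.2 Mb
interview recording: 6.584 Mbps × 1140 s × 1.07 = 8031.2 Mb
TV episode: 6.384 Mbps × 1320 s × 1.07 = 9016.8 Mb
lecture capture: 3.134 Mbps × 5220 s × 1.07 = 17504.6 Mb
documentary: 12.584 Mbps × 6540 s × 1.07 = 88060.3 Mb
feature film: 6.284 Mbps × 10560 s × 1.07 = 71004.2 Mb
Total: 243209.2 Mb = 30401.2 MB.
= 28.31 GiB.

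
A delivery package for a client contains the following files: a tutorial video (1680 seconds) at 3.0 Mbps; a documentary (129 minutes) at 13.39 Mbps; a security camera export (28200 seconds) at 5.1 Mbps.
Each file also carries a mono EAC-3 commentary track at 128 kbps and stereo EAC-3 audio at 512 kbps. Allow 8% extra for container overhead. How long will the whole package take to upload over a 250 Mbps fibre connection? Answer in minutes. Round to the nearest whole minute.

20 minutes

Audio total: 128 + 512 = 640 kbps = 0.640 Mbps.
tutorial video: 3.640 Mbps × 1680 s × 1.08 = 6604.4 Mb
documentary: 14.030 Mbps × 7740 s × 1.08 = 117279.6 Mb
security camera export: 5.740 Mbps × 28200 s × 1.08 = 174817.4 Mb
Total: 298701.4 Mb = 37337.7 MB.
At 250 Mbps: 298701.4 / 250 = 1195 s ≈ 19.9 minutes.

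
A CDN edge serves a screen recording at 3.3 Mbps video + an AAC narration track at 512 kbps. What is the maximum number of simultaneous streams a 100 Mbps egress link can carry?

Audio: 512 kbps = 0.512 Mbps.
Per-viewer media rate: 3.812 Mbps.
100 Mbps = 100.0 Mbps; 100.0 / 3.812 = 26.23 → 26 viewers.

26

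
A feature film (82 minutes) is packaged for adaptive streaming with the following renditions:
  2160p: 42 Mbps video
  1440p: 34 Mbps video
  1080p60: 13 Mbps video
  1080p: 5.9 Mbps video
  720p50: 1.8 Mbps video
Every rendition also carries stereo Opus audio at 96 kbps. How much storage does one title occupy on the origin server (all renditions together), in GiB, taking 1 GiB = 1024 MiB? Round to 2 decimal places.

55.66 GiB

82 min = 4920 s
Audio: 96 kbps = 0.096 Mbps.
Sum of rendition bitrates: (42+0.096) + (34+0.096) + (13+0.096) + (5.9+0.096) + (1.8+0.096) = 97.180 Mbps.
× 4920 s = 478,126 Mb = 59,766 MB = 55.66 GiB.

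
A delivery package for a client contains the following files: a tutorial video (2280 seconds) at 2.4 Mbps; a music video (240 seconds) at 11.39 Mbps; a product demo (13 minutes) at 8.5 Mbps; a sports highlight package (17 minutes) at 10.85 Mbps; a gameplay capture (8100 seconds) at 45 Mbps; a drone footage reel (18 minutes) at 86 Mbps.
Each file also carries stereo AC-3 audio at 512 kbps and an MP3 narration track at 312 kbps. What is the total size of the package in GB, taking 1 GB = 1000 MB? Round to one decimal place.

61.8 GB

Audio total: 512 + 312 = 824 kbps = 0.824 Mbps.
tutorial video: 3.224 Mbps × 2280 s = 7350.7 Mb
music video: 12.214 Mbps × 240 s = 2931.4 Mb
product demo: 9.324 Mbps × 780 s = 7272.7 Mb
sports highlight package: 11.674 Mbps × 1020 s = 11907.5 Mb
gameplay capture: 45.824 Mbps × 8100 s = 371174.4 Mb
drone footage reel: 86.824 Mbps × 1080 s = 93769.9 Mb
Total: 494406.6 Mb = 61800.8 MB.
= 61.80 GB.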